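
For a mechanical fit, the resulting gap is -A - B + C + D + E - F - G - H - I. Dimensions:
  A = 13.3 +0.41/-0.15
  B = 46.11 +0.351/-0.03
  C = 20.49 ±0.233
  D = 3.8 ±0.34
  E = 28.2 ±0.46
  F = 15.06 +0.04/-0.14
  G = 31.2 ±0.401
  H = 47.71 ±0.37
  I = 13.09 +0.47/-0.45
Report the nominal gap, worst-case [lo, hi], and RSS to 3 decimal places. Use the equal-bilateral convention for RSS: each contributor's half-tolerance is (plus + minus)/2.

nominal=-113.980 wc=[-117.055,-111.406] rss=1.007

Stack each dimension's contribution:
  -A: nom -13.300 → Σnom=-13.300; wc +0.150/-0.410 → slack +0.150/-0.410; half-tol=0.280, Σhalf²=0.078400
  -B: nom -46.110 → Σnom=-59.410; wc +0.030/-0.351 → slack +0.180/-0.761; half-tol=0.191, Σhalf²=0.114690
  +C: nom +20.490 → Σnom=-38.920; wc +0.233/-0.233 → slack +0.413/-0.994; half-tol=0.233, Σhalf²=0.168979
  +D: nom +3.800 → Σnom=-35.120; wc +0.340/-0.340 → slack +0.753/-1.334; half-tol=0.340, Σhalf²=0.284579
  +E: nom +28.200 → Σnom=-6.920; wc +0.460/-0.460 → slack +1.213/-1.794; half-tol=0.460, Σhalf²=0.496179
  -F: nom -15.060 → Σnom=-21.980; wc +0.140/-0.040 → slack +1.353/-1.834; half-tol=0.090, Σhalf²=0.504279
  -G: nom -31.200 → Σnom=-53.180; wc +0.401/-0.401 → slack +1.754/-2.235; half-tol=0.401, Σhalf²=0.665080
  -H: nom -47.710 → Σnom=-100.890; wc +0.370/-0.370 → slack +2.124/-2.605; half-tol=0.370, Σhalf²=0.801980
  -I: nom -13.090 → Σnom=-113.980; wc +0.450/-0.470 → slack +2.574/-3.075; half-tol=0.460, Σhalf²=1.013580
Nominal = -113.980. Worst-case = [-113.980 - 3.075, -113.980 + 2.574] = [-117.055, -111.406]. RSS = √1.013580 = 1.007.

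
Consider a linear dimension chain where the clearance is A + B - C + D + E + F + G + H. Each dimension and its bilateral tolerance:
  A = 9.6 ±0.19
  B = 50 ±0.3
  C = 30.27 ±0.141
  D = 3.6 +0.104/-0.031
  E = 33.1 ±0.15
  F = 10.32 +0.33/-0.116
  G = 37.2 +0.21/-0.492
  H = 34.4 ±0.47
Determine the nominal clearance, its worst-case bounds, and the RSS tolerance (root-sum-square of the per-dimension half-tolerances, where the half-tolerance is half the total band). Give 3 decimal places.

nominal=147.950 wc=[146.060,149.845] rss=0.753

Stack each dimension's contribution:
  +A: nom +9.600 → Σnom=9.600; wc +0.190/-0.190 → slack +0.190/-0.190; half-tol=0.190, Σhalf²=0.036100
  +B: nom +50.000 → Σnom=59.600; wc +0.300/-0.300 → slack +0.490/-0.490; half-tol=0.300, Σhalf²=0.126100
  -C: nom -30.270 → Σnom=29.330; wc +0.141/-0.141 → slack +0.631/-0.631; half-tol=0.141, Σhalf²=0.145981
  +D: nom +3.600 → Σnom=32.930; wc +0.104/-0.031 → slack +0.735/-0.662; half-tol=0.068, Σhalf²=0.150537
  +E: nom +33.100 → Σnom=66.030; wc +0.150/-0.150 → slack +0.885/-0.812; half-tol=0.150, Σhalf²=0.173037
  +F: nom +10.320 → Σnom=76.350; wc +0.330/-0.116 → slack +1.215/-0.928; half-tol=0.223, Σhalf²=0.222766
  +G: nom +37.200 → Σnom=113.550; wc +0.210/-0.492 → slack +1.425/-1.420; half-tol=0.351, Σhalf²=0.345967
  +H: nom +34.400 → Σnom=147.950; wc +0.470/-0.470 → slack +1.895/-1.890; half-tol=0.470, Σhalf²=0.566867
Nominal = 147.950. Worst-case = [147.950 - 1.890, 147.950 + 1.895] = [146.060, 149.845]. RSS = √0.566867 = 0.753.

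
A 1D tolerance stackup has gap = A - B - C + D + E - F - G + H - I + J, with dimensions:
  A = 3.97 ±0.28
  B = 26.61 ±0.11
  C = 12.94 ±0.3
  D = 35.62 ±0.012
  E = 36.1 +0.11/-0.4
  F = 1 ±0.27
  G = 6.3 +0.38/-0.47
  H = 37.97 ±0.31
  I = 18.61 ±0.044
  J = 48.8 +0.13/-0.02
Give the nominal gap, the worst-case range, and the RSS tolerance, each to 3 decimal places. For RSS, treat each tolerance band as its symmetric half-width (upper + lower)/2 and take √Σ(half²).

Stack each dimension's contribution:
  +A: nom +3.970 → Σnom=3.970; wc +0.280/-0.280 → slack +0.280/-0.280; half-tol=0.280, Σhalf²=0.078400
  -B: nom -26.610 → Σnom=-22.640; wc +0.110/-0.110 → slack +0.390/-0.390; half-tol=0.110, Σhalf²=0.090500
  -C: nom -12.940 → Σnom=-35.580; wc +0.300/-0.300 → slack +0.690/-0.690; half-tol=0.300, Σhalf²=0.180500
  +D: nom +35.620 → Σnom=0.040; wc +0.012/-0.012 → slack +0.702/-0.702; half-tol=0.012, Σhalf²=0.180644
  +E: nom +36.100 → Σnom=36.140; wc +0.110/-0.400 → slack +0.812/-1.102; half-tol=0.255, Σhalf²=0.245669
  -F: nom -1.000 → Σnom=35.140; wc +0.270/-0.270 → slack +1.082/-1.372; half-tol=0.270, Σhalf²=0.318569
  -G: nom -6.300 → Σnom=28.840; wc +0.470/-0.380 → slack +1.552/-1.752; half-tol=0.425, Σhalf²=0.499194
  +H: nom +37.970 → Σnom=66.810; wc +0.310/-0.310 → slack +1.862/-2.062; half-tol=0.310, Σhalf²=0.595294
  -I: nom -18.610 → Σnom=48.200; wc +0.044/-0.044 → slack +1.906/-2.106; half-tol=0.044, Σhalf²=0.597230
  +J: nom +48.800 → Σnom=97.000; wc +0.130/-0.020 → slack +2.036/-2.126; half-tol=0.075, Σhalf²=0.602855
Nominal = 97.000. Worst-case = [97.000 - 2.126, 97.000 + 2.036] = [94.874, 99.036]. RSS = √0.602855 = 0.776.

nominal=97.000 wc=[94.874,99.036] rss=0.776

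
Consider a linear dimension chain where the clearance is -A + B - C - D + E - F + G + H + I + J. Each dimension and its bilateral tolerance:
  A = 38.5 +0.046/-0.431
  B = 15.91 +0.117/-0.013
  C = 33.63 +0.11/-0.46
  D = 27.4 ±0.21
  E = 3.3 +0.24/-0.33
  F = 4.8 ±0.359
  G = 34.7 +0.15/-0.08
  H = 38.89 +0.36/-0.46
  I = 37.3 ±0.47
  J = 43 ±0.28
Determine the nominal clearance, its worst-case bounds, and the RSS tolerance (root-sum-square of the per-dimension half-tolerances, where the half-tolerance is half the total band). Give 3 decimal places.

Stack each dimension's contribution:
  -A: nom -38.500 → Σnom=-38.500; wc +0.431/-0.046 → slack +0.431/-0.046; half-tol=0.238, Σhalf²=0.056882
  +B: nom +15.910 → Σnom=-22.590; wc +0.117/-0.013 → slack +0.548/-0.059; half-tol=0.065, Σhalf²=0.061107
  -C: nom -33.630 → Σnom=-56.220; wc +0.460/-0.110 → slack +1.008/-0.169; half-tol=0.285, Σhalf²=0.142332
  -D: nom -27.400 → Σnom=-83.620; wc +0.210/-0.210 → slack +1.218/-0.379; half-tol=0.210, Σhalf²=0.186432
  +E: nom +3.300 → Σnom=-80.320; wc +0.240/-0.330 → slack +1.458/-0.709; half-tol=0.285, Σhalf²=0.267657
  -F: nom -4.800 → Σnom=-85.120; wc +0.359/-0.359 → slack +1.817/-1.068; half-tol=0.359, Σhalf²=0.396538
  +G: nom +34.700 → Σnom=-50.420; wc +0.150/-0.080 → slack +1.967/-1.148; half-tol=0.115, Σhalf²=0.409763
  +H: nom +38.890 → Σnom=-11.530; wc +0.360/-0.460 → slack +2.327/-1.608; half-tol=0.410, Σhalf²=0.577863
  +I: nom +37.300 → Σnom=25.770; wc +0.470/-0.470 → slack +2.797/-2.078; half-tol=0.470, Σhalf²=0.798763
  +J: nom +43.000 → Σnom=68.770; wc +0.280/-0.280 → slack +3.077/-2.358; half-tol=0.280, Σhalf²=0.877163
Nominal = 68.770. Worst-case = [68.770 - 2.358, 68.770 + 3.077] = [66.412, 71.847]. RSS = √0.877163 = 0.937.

nominal=68.770 wc=[66.412,71.847] rss=0.937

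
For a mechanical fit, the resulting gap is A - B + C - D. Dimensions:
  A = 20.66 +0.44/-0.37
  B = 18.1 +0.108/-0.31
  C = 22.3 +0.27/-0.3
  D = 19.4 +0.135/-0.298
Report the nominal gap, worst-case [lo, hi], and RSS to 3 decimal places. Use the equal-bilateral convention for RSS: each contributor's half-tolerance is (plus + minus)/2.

Stack each dimension's contribution:
  +A: nom +20.660 → Σnom=20.660; wc +0.440/-0.370 → slack +0.440/-0.370; half-tol=0.405, Σhalf²=0.164025
  -B: nom -18.100 → Σnom=2.560; wc +0.310/-0.108 → slack +0.750/-0.478; half-tol=0.209, Σhalf²=0.207706
  +C: nom +22.300 → Σnom=24.860; wc +0.270/-0.300 → slack +1.020/-0.778; half-tol=0.285, Σhalf²=0.288931
  -D: nom -19.400 → Σnom=5.460; wc +0.298/-0.135 → slack +1.318/-0.913; half-tol=0.216, Σhalf²=0.335803
Nominal = 5.460. Worst-case = [5.460 - 0.913, 5.460 + 1.318] = [4.547, 6.778]. RSS = √0.335803 = 0.579.

nominal=5.460 wc=[4.547,6.778] rss=0.579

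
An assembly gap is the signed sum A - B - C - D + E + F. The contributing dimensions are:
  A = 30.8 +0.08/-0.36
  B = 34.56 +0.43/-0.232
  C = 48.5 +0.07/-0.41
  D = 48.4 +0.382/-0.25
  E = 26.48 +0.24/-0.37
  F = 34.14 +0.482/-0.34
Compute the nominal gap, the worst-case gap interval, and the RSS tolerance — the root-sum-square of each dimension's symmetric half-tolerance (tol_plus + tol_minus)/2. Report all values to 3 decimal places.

Stack each dimension's contribution:
  +A: nom +30.800 → Σnom=30.800; wc +0.080/-0.360 → slack +0.080/-0.360; half-tol=0.220, Σhalf²=0.048400
  -B: nom -34.560 → Σnom=-3.760; wc +0.232/-0.430 → slack +0.312/-0.790; half-tol=0.331, Σhalf²=0.157961
  -C: nom -48.500 → Σnom=-52.260; wc +0.410/-0.070 → slack +0.722/-0.860; half-tol=0.240, Σhalf²=0.215561
  -D: nom -48.400 → Σnom=-100.660; wc +0.250/-0.382 → slack +0.972/-1.242; half-tol=0.316, Σhalf²=0.315417
  +E: nom +26.480 → Σnom=-74.180; wc +0.240/-0.370 → slack +1.212/-1.612; half-tol=0.305, Σhalf²=0.408442
  +F: nom +34.140 → Σnom=-40.040; wc +0.482/-0.340 → slack +1.694/-1.952; half-tol=0.411, Σhalf²=0.577363
Nominal = -40.040. Worst-case = [-40.040 - 1.952, -40.040 + 1.694] = [-41.992, -38.346]. RSS = √0.577363 = 0.760.

nominal=-40.040 wc=[-41.992,-38.346] rss=0.760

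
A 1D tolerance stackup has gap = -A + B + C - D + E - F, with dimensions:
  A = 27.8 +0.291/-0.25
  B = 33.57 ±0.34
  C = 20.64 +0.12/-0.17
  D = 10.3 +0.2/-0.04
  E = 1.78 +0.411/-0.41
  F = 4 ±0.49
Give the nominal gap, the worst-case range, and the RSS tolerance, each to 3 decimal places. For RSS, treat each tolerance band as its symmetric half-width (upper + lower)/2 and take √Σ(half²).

nominal=13.890 wc=[11.989,15.541] rss=0.795

Stack each dimension's contribution:
  -A: nom -27.800 → Σnom=-27.800; wc +0.250/-0.291 → slack +0.250/-0.291; half-tol=0.270, Σhalf²=0.073170
  +B: nom +33.570 → Σnom=5.770; wc +0.340/-0.340 → slack +0.590/-0.631; half-tol=0.340, Σhalf²=0.188770
  +C: nom +20.640 → Σnom=26.410; wc +0.120/-0.170 → slack +0.710/-0.801; half-tol=0.145, Σhalf²=0.209795
  -D: nom -10.300 → Σnom=16.110; wc +0.040/-0.200 → slack +0.750/-1.001; half-tol=0.120, Σhalf²=0.224195
  +E: nom +1.780 → Σnom=17.890; wc +0.411/-0.410 → slack +1.161/-1.411; half-tol=0.410, Σhalf²=0.392705
  -F: nom -4.000 → Σnom=13.890; wc +0.490/-0.490 → slack +1.651/-1.901; half-tol=0.490, Σhalf²=0.632805
Nominal = 13.890. Worst-case = [13.890 - 1.901, 13.890 + 1.651] = [11.989, 15.541]. RSS = √0.632805 = 0.795.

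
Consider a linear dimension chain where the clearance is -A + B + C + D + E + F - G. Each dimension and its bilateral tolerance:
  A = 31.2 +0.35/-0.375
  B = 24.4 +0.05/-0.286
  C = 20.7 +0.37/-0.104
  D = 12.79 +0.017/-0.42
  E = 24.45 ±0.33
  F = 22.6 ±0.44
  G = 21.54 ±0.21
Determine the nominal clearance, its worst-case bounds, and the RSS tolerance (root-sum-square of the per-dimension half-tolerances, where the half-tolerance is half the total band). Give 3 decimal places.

Stack each dimension's contribution:
  -A: nom -31.200 → Σnom=-31.200; wc +0.375/-0.350 → slack +0.375/-0.350; half-tol=0.362, Σhalf²=0.131406
  +B: nom +24.400 → Σnom=-6.800; wc +0.050/-0.286 → slack +0.425/-0.636; half-tol=0.168, Σhalf²=0.159630
  +C: nom +20.700 → Σnom=13.900; wc +0.370/-0.104 → slack +0.795/-0.740; half-tol=0.237, Σhalf²=0.215799
  +D: nom +12.790 → Σnom=26.690; wc +0.017/-0.420 → slack +0.812/-1.160; half-tol=0.218, Σhalf²=0.263541
  +E: nom +24.450 → Σnom=51.140; wc +0.330/-0.330 → slack +1.142/-1.490; half-tol=0.330, Σhalf²=0.372441
  +F: nom +22.600 → Σnom=73.740; wc +0.440/-0.440 → slack +1.582/-1.930; half-tol=0.440, Σhalf²=0.566041
  -G: nom -21.540 → Σnom=52.200; wc +0.210/-0.210 → slack +1.792/-2.140; half-tol=0.210, Σhalf²=0.610142
Nominal = 52.200. Worst-case = [52.200 - 2.140, 52.200 + 1.792] = [50.060, 53.992]. RSS = √0.610142 = 0.781.

nominal=52.200 wc=[50.060,53.992] rss=0.781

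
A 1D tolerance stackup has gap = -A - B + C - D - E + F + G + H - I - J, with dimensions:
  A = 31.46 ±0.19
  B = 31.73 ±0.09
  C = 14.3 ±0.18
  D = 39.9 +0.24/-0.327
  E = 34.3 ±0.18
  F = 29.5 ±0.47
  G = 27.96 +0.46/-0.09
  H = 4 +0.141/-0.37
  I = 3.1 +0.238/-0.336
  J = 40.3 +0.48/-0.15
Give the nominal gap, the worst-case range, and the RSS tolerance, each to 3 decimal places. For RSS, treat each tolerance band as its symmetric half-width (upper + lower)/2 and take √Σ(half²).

Stack each dimension's contribution:
  -A: nom -31.460 → Σnom=-31.460; wc +0.190/-0.190 → slack +0.190/-0.190; half-tol=0.190, Σhalf²=0.036100
  -B: nom -31.730 → Σnom=-63.190; wc +0.090/-0.090 → slack +0.280/-0.280; half-tol=0.090, Σhalf²=0.044200
  +C: nom +14.300 → Σnom=-48.890; wc +0.180/-0.180 → slack +0.460/-0.460; half-tol=0.180, Σhalf²=0.076600
  -D: nom -39.900 → Σnom=-88.790; wc +0.327/-0.240 → slack +0.787/-0.700; half-tol=0.283, Σhalf²=0.156972
  -E: nom -34.300 → Σnom=-123.090; wc +0.180/-0.180 → slack +0.967/-0.880; half-tol=0.180, Σhalf²=0.189372
  +F: nom +29.500 → Σnom=-93.590; wc +0.470/-0.470 → slack +1.437/-1.350; half-tol=0.470, Σhalf²=0.410272
  +G: nom +27.960 → Σnom=-65.630; wc +0.460/-0.090 → slack +1.897/-1.440; half-tol=0.275, Σhalf²=0.485897
  +H: nom +4.000 → Σnom=-61.630; wc +0.141/-0.370 → slack +2.038/-1.810; half-tol=0.256, Σhalf²=0.551177
  -I: nom -3.100 → Σnom=-64.730; wc +0.336/-0.238 → slack +2.374/-2.048; half-tol=0.287, Σhalf²=0.633547
  -J: nom -40.300 → Σnom=-105.030; wc +0.150/-0.480 → slack +2.524/-2.528; half-tol=0.315, Σhalf²=0.732772
Nominal = -105.030. Worst-case = [-105.030 - 2.528, -105.030 + 2.524] = [-107.558, -102.506]. RSS = √0.732772 = 0.856.

nominal=-105.030 wc=[-107.558,-102.506] rss=0.856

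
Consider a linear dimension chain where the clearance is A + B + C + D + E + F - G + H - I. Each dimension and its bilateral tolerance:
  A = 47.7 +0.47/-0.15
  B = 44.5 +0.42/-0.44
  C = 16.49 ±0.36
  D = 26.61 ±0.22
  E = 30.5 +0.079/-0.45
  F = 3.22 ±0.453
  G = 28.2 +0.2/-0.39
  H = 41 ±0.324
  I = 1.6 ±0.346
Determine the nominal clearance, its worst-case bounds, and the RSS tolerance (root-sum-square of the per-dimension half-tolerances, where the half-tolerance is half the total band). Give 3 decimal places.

Stack each dimension's contribution:
  +A: nom +47.700 → Σnom=47.700; wc +0.470/-0.150 → slack +0.470/-0.150; half-tol=0.310, Σhalf²=0.096100
  +B: nom +44.500 → Σnom=92.200; wc +0.420/-0.440 → slack +0.890/-0.590; half-tol=0.430, Σhalf²=0.281000
  +C: nom +16.490 → Σnom=108.690; wc +0.360/-0.360 → slack +1.250/-0.950; half-tol=0.360, Σhalf²=0.410600
  +D: nom +26.610 → Σnom=135.300; wc +0.220/-0.220 → slack +1.470/-1.170; half-tol=0.220, Σhalf²=0.459000
  +E: nom +30.500 → Σnom=165.800; wc +0.079/-0.450 → slack +1.549/-1.620; half-tol=0.265, Σhalf²=0.528960
  +F: nom +3.220 → Σnom=169.020; wc +0.453/-0.453 → slack +2.002/-2.073; half-tol=0.453, Σhalf²=0.734169
  -G: nom -28.200 → Σnom=140.820; wc +0.390/-0.200 → slack +2.392/-2.273; half-tol=0.295, Σhalf²=0.821194
  +H: nom +41.000 → Σnom=181.820; wc +0.324/-0.324 → slack +2.716/-2.597; half-tol=0.324, Σhalf²=0.926170
  -I: nom -1.600 → Σnom=180.220; wc +0.346/-0.346 → slack +3.062/-2.943; half-tol=0.346, Σhalf²=1.045886
Nominal = 180.220. Worst-case = [180.220 - 2.943, 180.220 + 3.062] = [177.277, 183.282]. RSS = √1.045886 = 1.023.

nominal=180.220 wc=[177.277,183.282] rss=1.023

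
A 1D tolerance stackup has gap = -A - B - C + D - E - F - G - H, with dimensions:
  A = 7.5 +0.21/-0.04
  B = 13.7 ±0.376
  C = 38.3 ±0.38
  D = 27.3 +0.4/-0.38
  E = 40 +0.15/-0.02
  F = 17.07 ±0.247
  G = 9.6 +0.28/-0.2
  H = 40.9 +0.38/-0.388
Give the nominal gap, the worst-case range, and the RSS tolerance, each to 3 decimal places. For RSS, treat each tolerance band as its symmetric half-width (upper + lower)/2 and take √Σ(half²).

Stack each dimension's contribution:
  -A: nom -7.500 → Σnom=-7.500; wc +0.040/-0.210 → slack +0.040/-0.210; half-tol=0.125, Σhalf²=0.015625
  -B: nom -13.700 → Σnom=-21.200; wc +0.376/-0.376 → slack +0.416/-0.586; half-tol=0.376, Σhalf²=0.157001
  -C: nom -38.300 → Σnom=-59.500; wc +0.380/-0.380 → slack +0.796/-0.966; half-tol=0.380, Σhalf²=0.301401
  +D: nom +27.300 → Σnom=-32.200; wc +0.400/-0.380 → slack +1.196/-1.346; half-tol=0.390, Σhalf²=0.453501
  -E: nom -40.000 → Σnom=-72.200; wc +0.020/-0.150 → slack +1.216/-1.496; half-tol=0.085, Σhalf²=0.460726
  -F: nom -17.070 → Σnom=-89.270; wc +0.247/-0.247 → slack +1.463/-1.743; half-tol=0.247, Σhalf²=0.521735
  -G: nom -9.600 → Σnom=-98.870; wc +0.200/-0.280 → slack +1.663/-2.023; half-tol=0.240, Σhalf²=0.579335
  -H: nom -40.900 → Σnom=-139.770; wc +0.388/-0.380 → slack +2.051/-2.403; half-tol=0.384, Σhalf²=0.726791
Nominal = -139.770. Worst-case = [-139.770 - 2.403, -139.770 + 2.051] = [-142.173, -137.719]. RSS = √0.726791 = 0.853.

nominal=-139.770 wc=[-142.173,-137.719] rss=0.853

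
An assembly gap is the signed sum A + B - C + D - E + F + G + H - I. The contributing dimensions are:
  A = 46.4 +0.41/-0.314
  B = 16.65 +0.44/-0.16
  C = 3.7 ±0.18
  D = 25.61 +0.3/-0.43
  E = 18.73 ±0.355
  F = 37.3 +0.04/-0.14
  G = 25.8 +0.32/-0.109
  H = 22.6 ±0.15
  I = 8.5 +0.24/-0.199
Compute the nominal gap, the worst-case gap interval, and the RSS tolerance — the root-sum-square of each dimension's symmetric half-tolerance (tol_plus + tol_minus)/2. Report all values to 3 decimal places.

Stack each dimension's contribution:
  +A: nom +46.400 → Σnom=46.400; wc +0.410/-0.314 → slack +0.410/-0.314; half-tol=0.362, Σhalf²=0.131044
  +B: nom +16.650 → Σnom=63.050; wc +0.440/-0.160 → slack +0.850/-0.474; half-tol=0.300, Σhalf²=0.221044
  -C: nom -3.700 → Σnom=59.350; wc +0.180/-0.180 → slack +1.030/-0.654; half-tol=0.180, Σhalf²=0.253444
  +D: nom +25.610 → Σnom=84.960; wc +0.300/-0.430 → slack +1.330/-1.084; half-tol=0.365, Σhalf²=0.386669
  -E: nom -18.730 → Σnom=66.230; wc +0.355/-0.355 → slack +1.685/-1.439; half-tol=0.355, Σhalf²=0.512694
  +F: nom +37.300 → Σnom=103.530; wc +0.040/-0.140 → slack +1.725/-1.579; half-tol=0.090, Σhalf²=0.520794
  +G: nom +25.800 → Σnom=129.330; wc +0.320/-0.109 → slack +2.045/-1.688; half-tol=0.214, Σhalf²=0.566804
  +H: nom +22.600 → Σnom=151.930; wc +0.150/-0.150 → slack +2.195/-1.838; half-tol=0.150, Σhalf²=0.589304
  -I: nom -8.500 → Σnom=143.430; wc +0.199/-0.240 → slack +2.394/-2.078; half-tol=0.220, Σhalf²=0.637485
Nominal = 143.430. Worst-case = [143.430 - 2.078, 143.430 + 2.394] = [141.352, 145.824]. RSS = √0.637485 = 0.798.

nominal=143.430 wc=[141.352,145.824] rss=0.798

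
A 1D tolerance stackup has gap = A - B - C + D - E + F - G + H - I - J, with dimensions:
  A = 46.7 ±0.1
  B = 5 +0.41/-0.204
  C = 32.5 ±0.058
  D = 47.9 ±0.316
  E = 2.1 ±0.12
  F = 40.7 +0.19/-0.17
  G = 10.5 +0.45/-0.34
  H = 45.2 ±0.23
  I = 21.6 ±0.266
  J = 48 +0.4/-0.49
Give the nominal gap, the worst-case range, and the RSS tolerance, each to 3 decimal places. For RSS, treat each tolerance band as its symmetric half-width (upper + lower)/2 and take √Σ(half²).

nominal=60.800 wc=[58.280,63.114] rss=0.856

Stack each dimension's contribution:
  +A: nom +46.700 → Σnom=46.700; wc +0.100/-0.100 → slack +0.100/-0.100; half-tol=0.100, Σhalf²=0.010000
  -B: nom -5.000 → Σnom=41.700; wc +0.204/-0.410 → slack +0.304/-0.510; half-tol=0.307, Σhalf²=0.104249
  -C: nom -32.500 → Σnom=9.200; wc +0.058/-0.058 → slack +0.362/-0.568; half-tol=0.058, Σhalf²=0.107613
  +D: nom +47.900 → Σnom=57.100; wc +0.316/-0.316 → slack +0.678/-0.884; half-tol=0.316, Σhalf²=0.207469
  -E: nom -2.100 → Σnom=55.000; wc +0.120/-0.120 → slack +0.798/-1.004; half-tol=0.120, Σhalf²=0.221869
  +F: nom +40.700 → Σnom=95.700; wc +0.190/-0.170 → slack +0.988/-1.174; half-tol=0.180, Σhalf²=0.254269
  -G: nom -10.500 → Σnom=85.200; wc +0.340/-0.450 → slack +1.328/-1.624; half-tol=0.395, Σhalf²=0.410294
  +H: nom +45.200 → Σnom=130.400; wc +0.230/-0.230 → slack +1.558/-1.854; half-tol=0.230, Σhalf²=0.463194
  -I: nom -21.600 → Σnom=108.800; wc +0.266/-0.266 → slack +1.824/-2.120; half-tol=0.266, Σhalf²=0.533950
  -J: nom -48.000 → Σnom=60.800; wc +0.490/-0.400 → slack +2.314/-2.520; half-tol=0.445, Σhalf²=0.731975
Nominal = 60.800. Worst-case = [60.800 - 2.520, 60.800 + 2.314] = [58.280, 63.114]. RSS = √0.731975 = 0.856.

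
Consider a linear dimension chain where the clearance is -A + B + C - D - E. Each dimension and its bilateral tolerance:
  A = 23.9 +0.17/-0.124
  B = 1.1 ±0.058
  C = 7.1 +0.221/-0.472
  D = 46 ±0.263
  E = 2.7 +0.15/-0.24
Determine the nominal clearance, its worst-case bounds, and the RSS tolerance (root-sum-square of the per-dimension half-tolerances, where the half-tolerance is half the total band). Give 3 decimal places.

nominal=-64.400 wc=[-65.513,-63.494] rss=0.502

Stack each dimension's contribution:
  -A: nom -23.900 → Σnom=-23.900; wc +0.124/-0.170 → slack +0.124/-0.170; half-tol=0.147, Σhalf²=0.021609
  +B: nom +1.100 → Σnom=-22.800; wc +0.058/-0.058 → slack +0.182/-0.228; half-tol=0.058, Σhalf²=0.024973
  +C: nom +7.100 → Σnom=-15.700; wc +0.221/-0.472 → slack +0.403/-0.700; half-tol=0.346, Σhalf²=0.145035
  -D: nom -46.000 → Σnom=-61.700; wc +0.263/-0.263 → slack +0.666/-0.963; half-tol=0.263, Σhalf²=0.214204
  -E: nom -2.700 → Σnom=-64.400; wc +0.240/-0.150 → slack +0.906/-1.113; half-tol=0.195, Σhalf²=0.252229
Nominal = -64.400. Worst-case = [-64.400 - 1.113, -64.400 + 0.906] = [-65.513, -63.494]. RSS = √0.252229 = 0.502.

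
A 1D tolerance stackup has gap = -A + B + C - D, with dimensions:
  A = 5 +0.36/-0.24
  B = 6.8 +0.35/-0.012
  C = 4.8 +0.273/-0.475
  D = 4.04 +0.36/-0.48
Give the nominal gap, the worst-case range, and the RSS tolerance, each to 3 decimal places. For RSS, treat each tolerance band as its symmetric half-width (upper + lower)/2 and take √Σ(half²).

nominal=2.560 wc=[1.353,3.903] rss=0.663

Stack each dimension's contribution:
  -A: nom -5.000 → Σnom=-5.000; wc +0.240/-0.360 → slack +0.240/-0.360; half-tol=0.300, Σhalf²=0.090000
  +B: nom +6.800 → Σnom=1.800; wc +0.350/-0.012 → slack +0.590/-0.372; half-tol=0.181, Σhalf²=0.122761
  +C: nom +4.800 → Σnom=6.600; wc +0.273/-0.475 → slack +0.863/-0.847; half-tol=0.374, Σhalf²=0.262637
  -D: nom -4.040 → Σnom=2.560; wc +0.480/-0.360 → slack +1.343/-1.207; half-tol=0.420, Σhalf²=0.439037
Nominal = 2.560. Worst-case = [2.560 - 1.207, 2.560 + 1.343] = [1.353, 3.903]. RSS = √0.439037 = 0.663.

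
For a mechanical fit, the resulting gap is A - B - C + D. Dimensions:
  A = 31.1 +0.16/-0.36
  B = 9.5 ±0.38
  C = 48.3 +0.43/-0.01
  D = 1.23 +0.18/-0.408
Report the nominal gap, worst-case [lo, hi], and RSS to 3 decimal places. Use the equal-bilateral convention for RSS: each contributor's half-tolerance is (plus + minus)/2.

Stack each dimension's contribution:
  +A: nom +31.100 → Σnom=31.100; wc +0.160/-0.360 → slack +0.160/-0.360; half-tol=0.260, Σhalf²=0.067600
  -B: nom -9.500 → Σnom=21.600; wc +0.380/-0.380 → slack +0.540/-0.740; half-tol=0.380, Σhalf²=0.212000
  -C: nom -48.300 → Σnom=-26.700; wc +0.010/-0.430 → slack +0.550/-1.170; half-tol=0.220, Σhalf²=0.260400
  +D: nom +1.230 → Σnom=-25.470; wc +0.180/-0.408 → slack +0.730/-1.578; half-tol=0.294, Σhalf²=0.346836
Nominal = -25.470. Worst-case = [-25.470 - 1.578, -25.470 + 0.730] = [-27.048, -24.740]. RSS = √0.346836 = 0.589.

nominal=-25.470 wc=[-27.048,-24.740] rss=0.589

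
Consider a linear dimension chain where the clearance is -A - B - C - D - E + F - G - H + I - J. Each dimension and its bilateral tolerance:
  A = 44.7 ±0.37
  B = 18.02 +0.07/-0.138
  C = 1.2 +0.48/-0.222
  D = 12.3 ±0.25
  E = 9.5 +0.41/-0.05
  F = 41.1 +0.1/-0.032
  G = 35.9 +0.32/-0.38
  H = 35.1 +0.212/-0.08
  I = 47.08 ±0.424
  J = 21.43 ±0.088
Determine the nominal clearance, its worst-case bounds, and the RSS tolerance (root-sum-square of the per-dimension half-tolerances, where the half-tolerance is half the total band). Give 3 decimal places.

Stack each dimension's contribution:
  -A: nom -44.700 → Σnom=-44.700; wc +0.370/-0.370 → slack +0.370/-0.370; half-tol=0.370, Σhalf²=0.136900
  -B: nom -18.020 → Σnom=-62.720; wc +0.138/-0.070 → slack +0.508/-0.440; half-tol=0.104, Σhalf²=0.147716
  -C: nom -1.200 → Σnom=-63.920; wc +0.222/-0.480 → slack +0.730/-0.920; half-tol=0.351, Σhalf²=0.270917
  -D: nom -12.300 → Σnom=-76.220; wc +0.250/-0.250 → slack +0.980/-1.170; half-tol=0.250, Σhalf²=0.333417
  -E: nom -9.500 → Σnom=-85.720; wc +0.050/-0.410 → slack +1.030/-1.580; half-tol=0.230, Σhalf²=0.386317
  +F: nom +41.100 → Σnom=-44.620; wc +0.100/-0.032 → slack +1.130/-1.612; half-tol=0.066, Σhalf²=0.390673
  -G: nom -35.900 → Σnom=-80.520; wc +0.380/-0.320 → slack +1.510/-1.932; half-tol=0.350, Σhalf²=0.513173
  -H: nom -35.100 → Σnom=-115.620; wc +0.080/-0.212 → slack +1.590/-2.144; half-tol=0.146, Σhalf²=0.534489
  +I: nom +47.080 → Σnom=-68.540; wc +0.424/-0.424 → slack +2.014/-2.568; half-tol=0.424, Σhalf²=0.714265
  -J: nom -21.430 → Σnom=-89.970; wc +0.088/-0.088 → slack +2.102/-2.656; half-tol=0.088, Σhalf²=0.722009
Nominal = -89.970. Worst-case = [-89.970 - 2.656, -89.970 + 2.102] = [-92.626, -87.868]. RSS = √0.722009 = 0.850.

nominal=-89.970 wc=[-92.626,-87.868] rss=0.850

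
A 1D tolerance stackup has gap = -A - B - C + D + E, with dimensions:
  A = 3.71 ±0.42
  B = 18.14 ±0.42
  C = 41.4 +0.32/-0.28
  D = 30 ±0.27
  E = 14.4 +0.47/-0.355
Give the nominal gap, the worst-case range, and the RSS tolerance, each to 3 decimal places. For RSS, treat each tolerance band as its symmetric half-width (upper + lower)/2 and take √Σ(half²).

nominal=-18.850 wc=[-20.635,-16.990] rss=0.828

Stack each dimension's contribution:
  -A: nom -3.710 → Σnom=-3.710; wc +0.420/-0.420 → slack +0.420/-0.420; half-tol=0.420, Σhalf²=0.176400
  -B: nom -18.140 → Σnom=-21.850; wc +0.420/-0.420 → slack +0.840/-0.840; half-tol=0.420, Σhalf²=0.352800
  -C: nom -41.400 → Σnom=-63.250; wc +0.280/-0.320 → slack +1.120/-1.160; half-tol=0.300, Σhalf²=0.442800
  +D: nom +30.000 → Σnom=-33.250; wc +0.270/-0.270 → slack +1.390/-1.430; half-tol=0.270, Σhalf²=0.515700
  +E: nom +14.400 → Σnom=-18.850; wc +0.470/-0.355 → slack +1.860/-1.785; half-tol=0.412, Σhalf²=0.685856
Nominal = -18.850. Worst-case = [-18.850 - 1.785, -18.850 + 1.860] = [-20.635, -16.990]. RSS = √0.685856 = 0.828.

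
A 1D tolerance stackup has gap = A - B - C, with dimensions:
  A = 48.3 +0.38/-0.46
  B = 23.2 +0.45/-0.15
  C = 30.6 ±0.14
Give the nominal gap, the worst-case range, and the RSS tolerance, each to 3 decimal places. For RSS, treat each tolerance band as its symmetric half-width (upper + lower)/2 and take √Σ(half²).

Stack each dimension's contribution:
  +A: nom +48.300 → Σnom=48.300; wc +0.380/-0.460 → slack +0.380/-0.460; half-tol=0.420, Σhalf²=0.176400
  -B: nom -23.200 → Σnom=25.100; wc +0.150/-0.450 → slack +0.530/-0.910; half-tol=0.300, Σhalf²=0.266400
  -C: nom -30.600 → Σnom=-5.500; wc +0.140/-0.140 → slack +0.670/-1.050; half-tol=0.140, Σhalf²=0.286000
Nominal = -5.500. Worst-case = [-5.500 - 1.050, -5.500 + 0.670] = [-6.550, -4.830]. RSS = √0.286000 = 0.535.

nominal=-5.500 wc=[-6.550,-4.830] rss=0.535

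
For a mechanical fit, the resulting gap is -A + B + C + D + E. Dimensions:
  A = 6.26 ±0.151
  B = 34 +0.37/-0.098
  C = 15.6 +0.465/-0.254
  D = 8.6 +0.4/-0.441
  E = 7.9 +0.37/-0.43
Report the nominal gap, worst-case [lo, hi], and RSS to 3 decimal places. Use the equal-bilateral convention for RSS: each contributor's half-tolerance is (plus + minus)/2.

nominal=59.840 wc=[58.466,61.596] rss=0.737

Stack each dimension's contribution:
  -A: nom -6.260 → Σnom=-6.260; wc +0.151/-0.151 → slack +0.151/-0.151; half-tol=0.151, Σhalf²=0.022801
  +B: nom +34.000 → Σnom=27.740; wc +0.370/-0.098 → slack +0.521/-0.249; half-tol=0.234, Σhalf²=0.077557
  +C: nom +15.600 → Σnom=43.340; wc +0.465/-0.254 → slack +0.986/-0.503; half-tol=0.360, Σhalf²=0.206797
  +D: nom +8.600 → Σnom=51.940; wc +0.400/-0.441 → slack +1.386/-0.944; half-tol=0.420, Σhalf²=0.383618
  +E: nom +7.900 → Σnom=59.840; wc +0.370/-0.430 → slack +1.756/-1.374; half-tol=0.400, Σhalf²=0.543618
Nominal = 59.840. Worst-case = [59.840 - 1.374, 59.840 + 1.756] = [58.466, 61.596]. RSS = √0.543618 = 0.737.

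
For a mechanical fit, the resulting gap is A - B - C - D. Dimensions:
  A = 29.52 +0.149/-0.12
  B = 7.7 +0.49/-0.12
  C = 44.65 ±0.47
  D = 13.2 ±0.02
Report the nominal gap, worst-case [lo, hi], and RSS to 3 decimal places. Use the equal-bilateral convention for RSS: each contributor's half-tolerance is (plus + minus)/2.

nominal=-36.030 wc=[-37.130,-35.271] rss=0.577

Stack each dimension's contribution:
  +A: nom +29.520 → Σnom=29.520; wc +0.149/-0.120 → slack +0.149/-0.120; half-tol=0.135, Σhalf²=0.018090
  -B: nom -7.700 → Σnom=21.820; wc +0.120/-0.490 → slack +0.269/-0.610; half-tol=0.305, Σhalf²=0.111115
  -C: nom -44.650 → Σnom=-22.830; wc +0.470/-0.470 → slack +0.739/-1.080; half-tol=0.470, Σhalf²=0.332015
  -D: nom -13.200 → Σnom=-36.030; wc +0.020/-0.020 → slack +0.759/-1.100; half-tol=0.020, Σhalf²=0.332415
Nominal = -36.030. Worst-case = [-36.030 - 1.100, -36.030 + 0.759] = [-37.130, -35.271]. RSS = √0.332415 = 0.577.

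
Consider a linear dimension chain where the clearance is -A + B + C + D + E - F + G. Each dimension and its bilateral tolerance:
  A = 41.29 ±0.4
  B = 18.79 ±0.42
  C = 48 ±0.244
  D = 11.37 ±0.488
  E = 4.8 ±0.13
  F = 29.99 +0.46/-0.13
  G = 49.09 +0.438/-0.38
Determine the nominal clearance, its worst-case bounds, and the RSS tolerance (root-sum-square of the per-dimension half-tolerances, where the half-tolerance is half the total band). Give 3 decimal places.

nominal=60.770 wc=[58.248,63.020] rss=0.951

Stack each dimension's contribution:
  -A: nom -41.290 → Σnom=-41.290; wc +0.400/-0.400 → slack +0.400/-0.400; half-tol=0.400, Σhalf²=0.160000
  +B: nom +18.790 → Σnom=-22.500; wc +0.420/-0.420 → slack +0.820/-0.820; half-tol=0.420, Σhalf²=0.336400
  +C: nom +48.000 → Σnom=25.500; wc +0.244/-0.244 → slack +1.064/-1.064; half-tol=0.244, Σhalf²=0.395936
  +D: nom +11.370 → Σnom=36.870; wc +0.488/-0.488 → slack +1.552/-1.552; half-tol=0.488, Σhalf²=0.634080
  +E: nom +4.800 → Σnom=41.670; wc +0.130/-0.130 → slack +1.682/-1.682; half-tol=0.130, Σhalf²=0.650980
  -F: nom -29.990 → Σnom=11.680; wc +0.130/-0.460 → slack +1.812/-2.142; half-tol=0.295, Σhalf²=0.738005
  +G: nom +49.090 → Σnom=60.770; wc +0.438/-0.380 → slack +2.250/-2.522; half-tol=0.409, Σhalf²=0.905286
Nominal = 60.770. Worst-case = [60.770 - 2.522, 60.770 + 2.250] = [58.248, 63.020]. RSS = √0.905286 = 0.951.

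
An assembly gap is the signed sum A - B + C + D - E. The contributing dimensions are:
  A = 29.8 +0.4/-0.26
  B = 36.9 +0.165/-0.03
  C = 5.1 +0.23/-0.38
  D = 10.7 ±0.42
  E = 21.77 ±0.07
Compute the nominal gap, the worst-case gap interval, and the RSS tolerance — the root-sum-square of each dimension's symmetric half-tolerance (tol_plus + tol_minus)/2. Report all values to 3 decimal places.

Stack each dimension's contribution:
  +A: nom +29.800 → Σnom=29.800; wc +0.400/-0.260 → slack +0.400/-0.260; half-tol=0.330, Σhalf²=0.108900
  -B: nom -36.900 → Σnom=-7.100; wc +0.030/-0.165 → slack +0.430/-0.425; half-tol=0.098, Σhalf²=0.118406
  +C: nom +5.100 → Σnom=-2.000; wc +0.230/-0.380 → slack +0.660/-0.805; half-tol=0.305, Σhalf²=0.211431
  +D: nom +10.700 → Σnom=8.700; wc +0.420/-0.420 → slack +1.080/-1.225; half-tol=0.420, Σhalf²=0.387831
  -E: nom -21.770 → Σnom=-13.070; wc +0.070/-0.070 → slack +1.150/-1.295; half-tol=0.070, Σhalf²=0.392731
Nominal = -13.070. Worst-case = [-13.070 - 1.295, -13.070 + 1.150] = [-14.365, -11.920]. RSS = √0.392731 = 0.627.

nominal=-13.070 wc=[-14.365,-11.920] rss=0.627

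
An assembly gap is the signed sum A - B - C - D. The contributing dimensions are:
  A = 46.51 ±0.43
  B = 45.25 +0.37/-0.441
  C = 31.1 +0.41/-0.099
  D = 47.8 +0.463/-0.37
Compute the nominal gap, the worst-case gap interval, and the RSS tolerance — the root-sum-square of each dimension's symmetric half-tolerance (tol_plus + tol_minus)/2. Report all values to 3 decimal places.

Stack each dimension's contribution:
  +A: nom +46.510 → Σnom=46.510; wc +0.430/-0.430 → slack +0.430/-0.430; half-tol=0.430, Σhalf²=0.184900
  -B: nom -45.250 → Σnom=1.260; wc +0.441/-0.370 → slack +0.871/-0.800; half-tol=0.405, Σhalf²=0.349330
  -C: nom -31.100 → Σnom=-29.840; wc +0.099/-0.410 → slack +0.970/-1.210; half-tol=0.255, Σhalf²=0.414100
  -D: nom -47.800 → Σnom=-77.640; wc +0.370/-0.463 → slack +1.340/-1.673; half-tol=0.416, Σhalf²=0.587573
Nominal = -77.640. Worst-case = [-77.640 - 1.673, -77.640 + 1.340] = [-79.313, -76.300]. RSS = √0.587573 = 0.767.

nominal=-77.640 wc=[-79.313,-76.300] rss=0.767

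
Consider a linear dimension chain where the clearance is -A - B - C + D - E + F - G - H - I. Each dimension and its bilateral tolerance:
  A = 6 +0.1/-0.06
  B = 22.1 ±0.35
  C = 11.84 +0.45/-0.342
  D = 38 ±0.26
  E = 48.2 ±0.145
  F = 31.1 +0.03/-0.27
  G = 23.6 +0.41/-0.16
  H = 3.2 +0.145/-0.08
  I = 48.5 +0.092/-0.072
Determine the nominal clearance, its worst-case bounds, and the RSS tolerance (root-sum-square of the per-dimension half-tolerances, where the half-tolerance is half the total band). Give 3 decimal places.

Stack each dimension's contribution:
  -A: nom -6.000 → Σnom=-6.000; wc +0.060/-0.100 → slack +0.060/-0.100; half-tol=0.080, Σhalf²=0.006400
  -B: nom -22.100 → Σnom=-28.100; wc +0.350/-0.350 → slack +0.410/-0.450; half-tol=0.350, Σhalf²=0.128900
  -C: nom -11.840 → Σnom=-39.940; wc +0.342/-0.450 → slack +0.752/-0.900; half-tol=0.396, Σhalf²=0.285716
  +D: nom +38.000 → Σnom=-1.940; wc +0.260/-0.260 → slack +1.012/-1.160; half-tol=0.260, Σhalf²=0.353316
  -E: nom -48.200 → Σnom=-50.140; wc +0.145/-0.145 → slack +1.157/-1.305; half-tol=0.145, Σhalf²=0.374341
  +F: nom +31.100 → Σnom=-19.040; wc +0.030/-0.270 → slack +1.187/-1.575; half-tol=0.150, Σhalf²=0.396841
  -G: nom -23.600 → Σnom=-42.640; wc +0.160/-0.410 → slack +1.347/-1.985; half-tol=0.285, Σhalf²=0.478066
  -H: nom -3.200 → Σnom=-45.840; wc +0.080/-0.145 → slack +1.427/-2.130; half-tol=0.112, Σhalf²=0.490722
  -I: nom -48.500 → Σnom=-94.340; wc +0.072/-0.092 → slack +1.499/-2.222; half-tol=0.082, Σhalf²=0.497446
Nominal = -94.340. Worst-case = [-94.340 - 2.222, -94.340 + 1.499] = [-96.562, -92.841]. RSS = √0.497446 = 0.705.

nominal=-94.340 wc=[-96.562,-92.841] rss=0.705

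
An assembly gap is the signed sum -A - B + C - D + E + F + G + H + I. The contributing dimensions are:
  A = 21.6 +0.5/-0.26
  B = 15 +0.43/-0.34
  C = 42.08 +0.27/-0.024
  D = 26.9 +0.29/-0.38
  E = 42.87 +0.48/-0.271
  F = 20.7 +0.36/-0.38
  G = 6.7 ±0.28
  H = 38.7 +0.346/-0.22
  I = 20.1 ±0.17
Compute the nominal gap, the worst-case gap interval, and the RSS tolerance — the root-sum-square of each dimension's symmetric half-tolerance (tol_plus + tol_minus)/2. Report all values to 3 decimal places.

Stack each dimension's contribution:
  -A: nom -21.600 → Σnom=-21.600; wc +0.260/-0.500 → slack +0.260/-0.500; half-tol=0.380, Σhalf²=0.144400
  -B: nom -15.000 → Σnom=-36.600; wc +0.340/-0.430 → slack +0.600/-0.930; half-tol=0.385, Σhalf²=0.292625
  +C: nom +42.080 → Σnom=5.480; wc +0.270/-0.024 → slack +0.870/-0.954; half-tol=0.147, Σhalf²=0.314234
  -D: nom -26.900 → Σnom=-21.420; wc +0.380/-0.290 → slack +1.250/-1.244; half-tol=0.335, Σhalf²=0.426459
  +E: nom +42.870 → Σnom=21.450; wc +0.480/-0.271 → slack +1.730/-1.515; half-tol=0.376, Σhalf²=0.567459
  +F: nom +20.700 → Σnom=42.150; wc +0.360/-0.380 → slack +2.090/-1.895; half-tol=0.370, Σhalf²=0.704359
  +G: nom +6.700 → Σnom=48.850; wc +0.280/-0.280 → slack +2.370/-2.175; half-tol=0.280, Σhalf²=0.782759
  +H: nom +38.700 → Σnom=87.550; wc +0.346/-0.220 → slack +2.716/-2.395; half-tol=0.283, Σhalf²=0.862848
  +I: nom +20.100 → Σnom=107.650; wc +0.170/-0.170 → slack +2.886/-2.565; half-tol=0.170, Σhalf²=0.891748
Nominal = 107.650. Worst-case = [107.650 - 2.565, 107.650 + 2.886] = [105.085, 110.536]. RSS = √0.891748 = 0.944.

nominal=107.650 wc=[105.085,110.536] rss=0.944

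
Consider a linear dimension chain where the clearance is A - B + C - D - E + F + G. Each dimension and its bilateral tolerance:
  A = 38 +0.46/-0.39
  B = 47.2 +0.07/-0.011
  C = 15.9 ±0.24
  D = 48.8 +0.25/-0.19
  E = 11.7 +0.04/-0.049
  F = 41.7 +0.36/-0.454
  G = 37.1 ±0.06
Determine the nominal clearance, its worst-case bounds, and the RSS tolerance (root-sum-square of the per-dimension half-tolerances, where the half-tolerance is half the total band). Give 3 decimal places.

Stack each dimension's contribution:
  +A: nom +38.000 → Σnom=38.000; wc +0.460/-0.390 → slack +0.460/-0.390; half-tol=0.425, Σhalf²=0.180625
  -B: nom -47.200 → Σnom=-9.200; wc +0.011/-0.070 → slack +0.471/-0.460; half-tol=0.041, Σhalf²=0.182265
  +C: nom +15.900 → Σnom=6.700; wc +0.240/-0.240 → slack +0.711/-0.700; half-tol=0.240, Σhalf²=0.239865
  -D: nom -48.800 → Σnom=-42.100; wc +0.190/-0.250 → slack +0.901/-0.950; half-tol=0.220, Σhalf²=0.288265
  -E: nom -11.700 → Σnom=-53.800; wc +0.049/-0.040 → slack +0.950/-0.990; half-tol=0.044, Σhalf²=0.290246
  +F: nom +41.700 → Σnom=-12.100; wc +0.360/-0.454 → slack +1.310/-1.444; half-tol=0.407, Σhalf²=0.455895
  +G: nom +37.100 → Σnom=25.000; wc +0.060/-0.060 → slack +1.370/-1.504; half-tol=0.060, Σhalf²=0.459495
Nominal = 25.000. Worst-case = [25.000 - 1.504, 25.000 + 1.370] = [23.496, 26.370]. RSS = √0.459495 = 0.678.

nominal=25.000 wc=[23.496,26.370] rss=0.678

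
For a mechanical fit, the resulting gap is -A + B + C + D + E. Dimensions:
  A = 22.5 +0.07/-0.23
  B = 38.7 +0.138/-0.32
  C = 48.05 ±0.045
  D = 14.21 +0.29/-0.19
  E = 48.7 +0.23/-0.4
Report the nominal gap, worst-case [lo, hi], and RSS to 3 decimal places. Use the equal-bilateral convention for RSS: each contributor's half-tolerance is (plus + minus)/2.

nominal=127.160 wc=[126.135,128.093] rss=0.484

Stack each dimension's contribution:
  -A: nom -22.500 → Σnom=-22.500; wc +0.230/-0.070 → slack +0.230/-0.070; half-tol=0.150, Σhalf²=0.022500
  +B: nom +38.700 → Σnom=16.200; wc +0.138/-0.320 → slack +0.368/-0.390; half-tol=0.229, Σhalf²=0.074941
  +C: nom +48.050 → Σnom=64.250; wc +0.045/-0.045 → slack +0.413/-0.435; half-tol=0.045, Σhalf²=0.076966
  +D: nom +14.210 → Σnom=78.460; wc +0.290/-0.190 → slack +0.703/-0.625; half-tol=0.240, Σhalf²=0.134566
  +E: nom +48.700 → Σnom=127.160; wc +0.230/-0.400 → slack +0.933/-1.025; half-tol=0.315, Σhalf²=0.233791
Nominal = 127.160. Worst-case = [127.160 - 1.025, 127.160 + 0.933] = [126.135, 128.093]. RSS = √0.233791 = 0.484.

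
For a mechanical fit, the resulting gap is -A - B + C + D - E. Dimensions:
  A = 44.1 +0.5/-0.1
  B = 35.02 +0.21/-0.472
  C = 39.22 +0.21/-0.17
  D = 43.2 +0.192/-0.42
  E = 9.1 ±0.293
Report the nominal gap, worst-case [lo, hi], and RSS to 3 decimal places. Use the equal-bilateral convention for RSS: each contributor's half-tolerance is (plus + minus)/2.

nominal=-5.800 wc=[-7.393,-4.533] rss=0.650

Stack each dimension's contribution:
  -A: nom -44.100 → Σnom=-44.100; wc +0.100/-0.500 → slack +0.100/-0.500; half-tol=0.300, Σhalf²=0.090000
  -B: nom -35.020 → Σnom=-79.120; wc +0.472/-0.210 → slack +0.572/-0.710; half-tol=0.341, Σhalf²=0.206281
  +C: nom +39.220 → Σnom=-39.900; wc +0.210/-0.170 → slack +0.782/-0.880; half-tol=0.190, Σhalf²=0.242381
  +D: nom +43.200 → Σnom=3.300; wc +0.192/-0.420 → slack +0.974/-1.300; half-tol=0.306, Σhalf²=0.336017
  -E: nom -9.100 → Σnom=-5.800; wc +0.293/-0.293 → slack +1.267/-1.593; half-tol=0.293, Σhalf²=0.421866
Nominal = -5.800. Worst-case = [-5.800 - 1.593, -5.800 + 1.267] = [-7.393, -4.533]. RSS = √0.421866 = 0.650.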